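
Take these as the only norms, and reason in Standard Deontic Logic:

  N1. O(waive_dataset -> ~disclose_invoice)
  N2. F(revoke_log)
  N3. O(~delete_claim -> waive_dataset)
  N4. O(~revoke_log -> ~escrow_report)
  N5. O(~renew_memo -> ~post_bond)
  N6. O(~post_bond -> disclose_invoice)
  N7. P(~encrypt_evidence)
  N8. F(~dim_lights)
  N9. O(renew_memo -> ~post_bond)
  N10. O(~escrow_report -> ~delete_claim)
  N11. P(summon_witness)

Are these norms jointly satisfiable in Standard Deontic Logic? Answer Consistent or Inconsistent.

Inconsistent

By case analysis on renew_memo: premise 9 gives O(renew_memo -> ~post_bond) and premise 5 gives O(~renew_memo -> ~post_bond), so O(~post_bond) either way.
From O(~post_bond) and premise 6, O(~post_bond -> disclose_invoice), we obtain O(disclose_invoice).
The contrapositive of premise 1 (O(waive_dataset -> ~disclose_invoice)) is O(disclose_invoice -> ~waive_dataset), and O(disclose_invoice) is already established, so O(~waive_dataset).
The contrapositive of premise 3 (O(~delete_claim -> waive_dataset)) is O(~waive_dataset -> delete_claim), and O(~waive_dataset) is already established, so O(delete_claim).
Premise 10, O(~escrow_report -> ~delete_claim), contraposes to O(delete_claim -> escrow_report); with O(delete_claim) we get O(escrow_report).
Premise 4, O(~revoke_log -> ~escrow_report), contraposes to O(escrow_report -> revoke_log); with O(escrow_report) we get O(revoke_log).
But premise 2, F(revoke_log), means O(~revoke_log).
We now have both O(revoke_log) and O(~revoke_log) — revoke_log is simultaneously obligatory and forbidden, violating the D-axiom.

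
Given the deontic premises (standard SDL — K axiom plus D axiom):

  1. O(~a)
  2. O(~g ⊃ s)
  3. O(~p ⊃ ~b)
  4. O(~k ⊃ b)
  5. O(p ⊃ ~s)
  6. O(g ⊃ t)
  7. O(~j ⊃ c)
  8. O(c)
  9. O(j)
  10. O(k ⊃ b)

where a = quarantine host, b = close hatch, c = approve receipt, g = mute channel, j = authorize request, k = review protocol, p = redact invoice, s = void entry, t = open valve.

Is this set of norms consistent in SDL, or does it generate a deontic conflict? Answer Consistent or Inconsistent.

Premise 7 is O(~j ⊃ c); even if O(c) held, inferring O(~j) would be affirming the consequent — invalid.
So O(~j) is not derivable, and the apparent clash with O(j) does not arise.
A world satisfying every obligation exists (e.g. a=false, b=true, c=true, g=true, j=true, k=false, p=true, s=false, t=true); no atom is both obligatory and forbidden, so the set is consistent.

Consistent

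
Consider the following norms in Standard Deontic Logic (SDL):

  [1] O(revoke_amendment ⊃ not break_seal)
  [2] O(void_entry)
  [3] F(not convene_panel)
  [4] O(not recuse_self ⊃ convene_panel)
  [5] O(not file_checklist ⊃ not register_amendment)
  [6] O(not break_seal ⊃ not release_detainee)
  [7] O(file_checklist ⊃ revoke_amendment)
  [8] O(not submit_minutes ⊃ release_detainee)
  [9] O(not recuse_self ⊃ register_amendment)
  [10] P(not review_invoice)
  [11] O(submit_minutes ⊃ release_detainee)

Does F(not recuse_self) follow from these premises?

Yes

Premises 8 and 11 are O(not submit_minutes ⊃ release_detainee) and O(submit_minutes ⊃ release_detainee); every ideal world satisfies not submit_minutes or submit_minutes, so in either case release_detainee holds — hence O(release_detainee).
Premise 6, O(not break_seal ⊃ not release_detainee), contraposes to O(release_detainee ⊃ break_seal); with O(release_detainee) we get O(break_seal).
Premise 1 is O(revoke_amendment ⊃ not break_seal); contrapositively O(break_seal ⊃ not revoke_amendment). Since O(break_seal) holds, K gives O(not revoke_amendment).
The contrapositive of premise 7 (O(file_checklist ⊃ revoke_amendment)) is O(not revoke_amendment ⊃ not file_checklist), and O(not revoke_amendment) is already established, so O(not file_checklist).
Applying K to premise 5 (O(not file_checklist ⊃ not register_amendment)) and O(not file_checklist) yields O(not register_amendment).
The contrapositive of premise 9 (O(not recuse_self ⊃ register_amendment)) is O(not register_amendment ⊃ recuse_self), and O(not register_amendment) is already established, so O(recuse_self).
Premises 2, 3, 4, 10 do not contribute to this derivation.
So O(recuse_self) holds, i.e. F(not recuse_self). The claim follows.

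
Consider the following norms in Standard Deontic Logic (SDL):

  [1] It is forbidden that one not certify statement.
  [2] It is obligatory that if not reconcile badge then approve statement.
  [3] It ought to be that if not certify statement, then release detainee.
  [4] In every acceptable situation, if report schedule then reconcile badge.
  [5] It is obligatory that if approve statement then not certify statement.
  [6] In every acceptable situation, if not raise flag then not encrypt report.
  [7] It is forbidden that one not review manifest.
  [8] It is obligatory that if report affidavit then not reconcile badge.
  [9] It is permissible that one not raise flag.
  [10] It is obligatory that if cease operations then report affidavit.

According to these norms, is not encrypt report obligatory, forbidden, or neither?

Neither

Premise 6 is O(¬raise_flag → ¬encrypt_report), but O(¬raise_flag) is not derivable from the premises (the permission P(¬raise_flag) asserts only ¬O(raise_flag), not O(¬raise_flag)), so it does not yield O(¬encrypt_report).
No premise or chain of K-axiom applications forces O(¬encrypt_report), and none forces O(encrypt_report). So ¬encrypt_report is neither obligatory nor forbidden under these norms.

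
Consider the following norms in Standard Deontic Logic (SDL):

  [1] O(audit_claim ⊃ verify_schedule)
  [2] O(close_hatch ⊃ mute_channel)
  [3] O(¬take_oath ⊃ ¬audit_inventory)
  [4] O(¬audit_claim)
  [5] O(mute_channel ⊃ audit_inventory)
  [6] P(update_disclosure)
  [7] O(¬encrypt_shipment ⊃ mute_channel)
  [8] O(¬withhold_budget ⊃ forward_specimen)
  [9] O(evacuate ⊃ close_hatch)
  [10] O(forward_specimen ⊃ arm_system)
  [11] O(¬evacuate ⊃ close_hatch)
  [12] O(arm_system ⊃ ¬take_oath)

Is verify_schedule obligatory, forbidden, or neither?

Neither

Premise 1 is O(audit_claim ⊃ verify_schedule), but O(audit_claim) is not derivable from the premises, so it does not yield O(verify_schedule).
No premise or chain of K-axiom applications forces O(verify_schedule), and none forces O(¬verify_schedule). So verify_schedule is neither obligatory nor forbidden under these norms.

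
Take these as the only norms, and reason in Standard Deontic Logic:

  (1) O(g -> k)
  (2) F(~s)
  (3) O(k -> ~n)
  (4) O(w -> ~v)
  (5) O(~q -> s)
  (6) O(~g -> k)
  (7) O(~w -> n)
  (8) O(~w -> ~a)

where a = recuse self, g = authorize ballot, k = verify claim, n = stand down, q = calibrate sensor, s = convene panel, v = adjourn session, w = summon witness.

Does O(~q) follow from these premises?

Premise 5 is O(~q -> s); even if O(s) held, inferring O(~q) would be affirming the consequent — invalid.
No other premise forces O(~q). An ideal world satisfying every premise can still have ~q false, so O(~q) is not derivable.

No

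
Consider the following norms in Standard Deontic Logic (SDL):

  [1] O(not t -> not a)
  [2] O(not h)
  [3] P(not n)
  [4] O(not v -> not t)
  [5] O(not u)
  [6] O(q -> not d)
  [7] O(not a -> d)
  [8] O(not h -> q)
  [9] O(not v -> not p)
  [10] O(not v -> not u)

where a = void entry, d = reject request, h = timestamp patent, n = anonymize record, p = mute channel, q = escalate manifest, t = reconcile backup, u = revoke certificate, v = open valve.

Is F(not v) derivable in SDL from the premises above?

Premise 2 gives O(not h).
Premise 8 is O(not h -> q); since O(not h), deontic closure gives O(q).
Premise 6 is O(q -> not d); since O(q), deontic closure gives O(not d).
The contrapositive of premise 7 (O(not a -> d)) is O(not d -> a), and O(not d) is already established, so O(a).
Premise 1 is O(not t -> not a); contrapositively O(a -> t). Since O(a) holds, K gives O(t).
Premise 4, O(not v -> not t), contraposes to O(t -> v); with O(t) we get O(v).
Premises 3, 5, 9, 10 do not contribute to this derivation.
So O(v) holds, i.e. F(not v). The claim follows.

Yes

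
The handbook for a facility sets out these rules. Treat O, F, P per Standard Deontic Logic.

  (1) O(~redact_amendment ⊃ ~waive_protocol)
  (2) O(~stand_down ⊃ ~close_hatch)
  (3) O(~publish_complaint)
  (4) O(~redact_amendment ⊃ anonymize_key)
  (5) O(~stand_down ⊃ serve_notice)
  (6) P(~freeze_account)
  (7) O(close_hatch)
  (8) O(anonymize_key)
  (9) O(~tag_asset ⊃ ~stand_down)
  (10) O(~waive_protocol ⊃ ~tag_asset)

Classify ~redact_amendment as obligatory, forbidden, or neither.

Premise 7 gives O(close_hatch).
The contrapositive of premise 2 (O(~stand_down ⊃ ~close_hatch)) is O(close_hatch ⊃ stand_down), and O(close_hatch) is already established, so O(stand_down).
The contrapositive of premise 9 (O(~tag_asset ⊃ ~stand_down)) is O(stand_down ⊃ tag_asset), and O(stand_down) is already established, so O(tag_asset).
Premise 10, O(~waive_protocol ⊃ ~tag_asset), contraposes to O(tag_asset ⊃ waive_protocol); with O(tag_asset) we get O(waive_protocol).
The contrapositive of premise 1 (O(~redact_amendment ⊃ ~waive_protocol)) is O(waive_protocol ⊃ redact_amendment), and O(waive_protocol) is already established, so O(redact_amendment).
Premises 3, 4, 5, 6, 8 do not contribute to this derivation.
Thus O(redact_amendment), which is F(~redact_amendment): ~redact_amendment is forbidden.

Forbidden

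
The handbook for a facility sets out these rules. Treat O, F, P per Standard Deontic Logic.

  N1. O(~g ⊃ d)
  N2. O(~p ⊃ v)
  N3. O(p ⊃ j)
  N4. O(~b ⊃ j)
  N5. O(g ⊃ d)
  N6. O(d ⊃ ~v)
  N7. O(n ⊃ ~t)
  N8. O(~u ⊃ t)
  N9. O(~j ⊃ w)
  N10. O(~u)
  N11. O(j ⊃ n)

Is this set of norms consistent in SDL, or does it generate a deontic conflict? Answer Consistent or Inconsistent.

By case analysis on g: premise 5 gives O(g ⊃ d) and premise 1 gives O(~g ⊃ d), so O(d) either way.
Premise 6 is O(d ⊃ ~v); since O(d), deontic closure gives O(~v).
The contrapositive of premise 2 (O(~p ⊃ v)) is O(~v ⊃ p), and O(~v) is already established, so O(p).
Premise 3 is O(p ⊃ j); since O(p), deontic closure gives O(j).
With premise 11, O(j ⊃ n), the K-axiom yields O(n).
With premise 7, O(n ⊃ ~t), the K-axiom yields O(~t).
Premise 8, O(~u ⊃ t), contraposes to O(~t ⊃ u); with O(~t) we get O(u).
Yet premise 10 states O(~u).
We now have both O(u) and O(~u) — u is simultaneously obligatory and forbidden, violating the D-axiom.

Inconsistent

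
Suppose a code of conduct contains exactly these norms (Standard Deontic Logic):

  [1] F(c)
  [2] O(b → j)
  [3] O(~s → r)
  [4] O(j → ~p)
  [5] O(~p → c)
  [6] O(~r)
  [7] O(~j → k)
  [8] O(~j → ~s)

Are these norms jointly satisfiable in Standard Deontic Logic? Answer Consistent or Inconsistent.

Premise 6 states O(~r) outright.
Premise 3 is O(~s → r); contrapositively O(~r → s). Since O(~r) holds, K gives O(s).
The contrapositive of premise 8 (O(~j → ~s)) is O(s → j), and O(s) is already established, so O(j).
Premise 4 is O(j → ~p); since O(j), deontic closure gives O(~p).
Premise 5 is O(~p → c); since O(~p), deontic closure gives O(c).
But premise 1, F(c), means O(~c).
We now have both O(c) and O(~c) — c is simultaneously obligatory and forbidden, violating the D-axiom.

Inconsistent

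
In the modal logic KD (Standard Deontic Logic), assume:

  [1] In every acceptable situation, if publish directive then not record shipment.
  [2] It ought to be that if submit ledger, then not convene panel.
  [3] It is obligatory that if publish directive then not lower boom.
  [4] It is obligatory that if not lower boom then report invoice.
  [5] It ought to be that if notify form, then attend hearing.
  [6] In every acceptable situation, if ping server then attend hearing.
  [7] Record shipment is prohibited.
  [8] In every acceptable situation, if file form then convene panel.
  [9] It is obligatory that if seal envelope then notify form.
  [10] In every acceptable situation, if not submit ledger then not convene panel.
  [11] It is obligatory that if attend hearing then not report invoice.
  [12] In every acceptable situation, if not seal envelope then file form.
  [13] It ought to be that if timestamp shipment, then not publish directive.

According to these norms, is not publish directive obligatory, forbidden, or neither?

Premises 2 and 10 are O(submit_ledger → ¬convene_panel) and O(¬submit_ledger → ¬convene_panel); every ideal world satisfies submit_ledger or ¬submit_ledger, so in either case ¬convene_panel holds — hence O(¬convene_panel).
The contrapositive of premise 8 (O(file_form → convene_panel)) is O(¬convene_panel → ¬file_form), and O(¬convene_panel) is already established, so O(¬file_form).
Premise 12 is O(¬seal_envelope → file_form); contrapositively O(¬file_form → seal_envelope). Since O(¬file_form) holds, K gives O(seal_envelope).
Applying K to premise 9 (O(seal_envelope → notify_form)) and O(seal_envelope) yields O(notify_form).
Applying K to premise 5 (O(notify_form → attend_hearing)) and O(notify_form) yields O(attend_hearing).
With premise 11, O(attend_hearing → ¬report_invoice), the K-axiom yields O(¬report_invoice).
Premise 4 is O(¬lower_boom → report_invoice); contrapositively O(¬report_invoice → lower_boom). Since O(¬report_invoice) holds, K gives O(lower_boom).
Premise 3, O(publish_directive → ¬lower_boom), contraposes to O(lower_boom → ¬publish_directive); with O(lower_boom) we get O(¬publish_directive).
Premises 1, 6, 7, 13 do not contribute to this derivation.
Hence ¬publish_directive is obligatory.

Obligatory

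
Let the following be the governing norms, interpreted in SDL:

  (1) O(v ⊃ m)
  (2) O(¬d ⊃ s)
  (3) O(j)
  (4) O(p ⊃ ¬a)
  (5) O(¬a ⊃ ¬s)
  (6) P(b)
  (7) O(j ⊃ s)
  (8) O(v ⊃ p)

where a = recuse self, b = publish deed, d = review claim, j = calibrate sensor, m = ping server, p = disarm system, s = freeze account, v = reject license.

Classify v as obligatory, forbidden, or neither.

Forbidden

From premise 3 we have O(j).
With premise 7, O(j ⊃ s), the K-axiom yields O(s).
Premise 5 is O(¬a ⊃ ¬s); contrapositively O(s ⊃ a). Since O(s) holds, K gives O(a).
Premise 4, O(p ⊃ ¬a), contraposes to O(a ⊃ ¬p); with O(a) we get O(¬p).
Premise 8 is O(v ⊃ p); contrapositively O(¬p ⊃ ¬v). Since O(¬p) holds, K gives O(¬v).
Premises 1, 2, 6 do not contribute to this derivation.
Thus O(¬v), which is F(v): v is forbidden.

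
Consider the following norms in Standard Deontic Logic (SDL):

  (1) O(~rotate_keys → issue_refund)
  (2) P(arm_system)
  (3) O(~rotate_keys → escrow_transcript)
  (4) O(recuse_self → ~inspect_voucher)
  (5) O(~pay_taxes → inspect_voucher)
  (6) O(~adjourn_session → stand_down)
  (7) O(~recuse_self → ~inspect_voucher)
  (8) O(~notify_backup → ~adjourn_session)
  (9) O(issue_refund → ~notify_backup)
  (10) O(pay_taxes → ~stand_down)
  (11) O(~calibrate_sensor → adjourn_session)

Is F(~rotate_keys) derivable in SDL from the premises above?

By case analysis on ~recuse_self: premise 7 gives O(~recuse_self → ~inspect_voucher) and premise 4 gives O(recuse_self → ~inspect_voucher), so O(~inspect_voucher) either way.
The contrapositive of premise 5 (O(~pay_taxes → inspect_voucher)) is O(~inspect_voucher → pay_taxes), and O(~inspect_voucher) is already established, so O(pay_taxes).
Premise 10 is O(pay_taxes → ~stand_down); since O(pay_taxes), deontic closure gives O(~stand_down).
Premise 6 is O(~adjourn_session → stand_down); contrapositively O(~stand_down → adjourn_session). Since O(~stand_down) holds, K gives O(adjourn_session).
The contrapositive of premise 8 (O(~notify_backup → ~adjourn_session)) is O(adjourn_session → notify_backup), and O(adjourn_session) is already established, so O(notify_backup).
Premise 9 is O(issue_refund → ~notify_backup); contrapositively O(notify_backup → ~issue_refund). Since O(notify_backup) holds, K gives O(~issue_refund).
The contrapositive of premise 1 (O(~rotate_keys → issue_refund)) is O(~issue_refund → rotate_keys), and O(~issue_refund) is already established, so O(rotate_keys).
Premises 2, 3, 11 do not contribute to this derivation.
So O(rotate_keys) holds, i.e. F(~rotate_keys). The claim follows.

Yes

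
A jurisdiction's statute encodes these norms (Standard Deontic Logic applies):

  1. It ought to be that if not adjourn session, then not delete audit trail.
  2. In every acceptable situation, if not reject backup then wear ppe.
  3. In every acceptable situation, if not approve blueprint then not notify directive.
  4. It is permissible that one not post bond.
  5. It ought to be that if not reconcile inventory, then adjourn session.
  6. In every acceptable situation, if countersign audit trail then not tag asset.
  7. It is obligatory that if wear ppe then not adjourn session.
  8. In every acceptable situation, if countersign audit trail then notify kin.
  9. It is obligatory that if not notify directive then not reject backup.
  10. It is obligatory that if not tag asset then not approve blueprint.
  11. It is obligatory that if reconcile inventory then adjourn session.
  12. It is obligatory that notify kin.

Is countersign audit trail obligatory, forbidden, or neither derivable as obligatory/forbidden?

Premises 11 and 5 are O(reconcile_inventory → adjourn_session) and O(¬reconcile_inventory → adjourn_session); every ideal world satisfies reconcile_inventory or ¬reconcile_inventory, so in either case adjourn_session holds — hence O(adjourn_session).
Premise 7, O(wear_ppe → ¬adjourn_session), contraposes to O(adjourn_session → ¬wear_ppe); with O(adjourn_session) we get O(¬wear_ppe).
Premise 2 is O(¬reject_backup → wear_ppe); contrapositively O(¬wear_ppe → reject_backup). Since O(¬wear_ppe) holds, K gives O(reject_backup).
Premise 9 is O(¬notify_directive → ¬reject_backup); contrapositively O(reject_backup → notify_directive). Since O(reject_backup) holds, K gives O(notify_directive).
Premise 3 is O(¬approve_blueprint → ¬notify_directive); contrapositively O(notify_directive → approve_blueprint). Since O(notify_directive) holds, K gives O(approve_blueprint).
Premise 10 is O(¬tag_asset → ¬approve_blueprint); contrapositively O(approve_blueprint → tag_asset). Since O(approve_blueprint) holds, K gives O(tag_asset).
Premise 6, O(countersign_audit_trail → ¬tag_asset), contraposes to O(tag_asset → ¬countersign_audit_trail); with O(tag_asset) we get O(¬countersign_audit_trail).
Premises 1, 4, 8, 12 do not contribute to this derivation.
Thus O(¬countersign_audit_trail), which is F(countersign_audit_trail): countersign_audit_trail is forbidden.

Forbidden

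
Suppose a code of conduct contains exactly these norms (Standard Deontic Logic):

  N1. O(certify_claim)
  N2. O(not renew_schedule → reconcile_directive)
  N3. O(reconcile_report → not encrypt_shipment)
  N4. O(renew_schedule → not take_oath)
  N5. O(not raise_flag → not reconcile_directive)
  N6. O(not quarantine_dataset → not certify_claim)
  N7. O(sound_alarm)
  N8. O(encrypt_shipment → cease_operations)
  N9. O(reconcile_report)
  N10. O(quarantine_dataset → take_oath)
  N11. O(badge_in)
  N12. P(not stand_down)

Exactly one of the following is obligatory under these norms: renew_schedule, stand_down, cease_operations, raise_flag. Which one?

raise_flag

Premise 1 states O(certify_claim) outright.
The contrapositive of premise 6 (O(not quarantine_dataset → not certify_claim)) is O(certify_claim → quarantine_dataset), and O(certify_claim) is already established, so O(quarantine_dataset).
Premise 10 is O(quarantine_dataset → take_oath); since O(quarantine_dataset), deontic closure gives O(take_oath).
Premise 4, O(renew_schedule → not take_oath), contraposes to O(take_oath → not renew_schedule); with O(take_oath) we get O(not renew_schedule).
Applying K to premise 2 (O(not renew_schedule → reconcile_directive)) and O(not renew_schedule) yields O(reconcile_directive).
Premise 5 is O(not raise_flag → not reconcile_directive); contrapositively O(reconcile_directive → raise_flag). Since O(reconcile_directive) holds, K gives O(raise_flag).
So O(raise_flag) holds — raise_flag is obligatory. None of the other listed options is made obligatory by any chain of premises.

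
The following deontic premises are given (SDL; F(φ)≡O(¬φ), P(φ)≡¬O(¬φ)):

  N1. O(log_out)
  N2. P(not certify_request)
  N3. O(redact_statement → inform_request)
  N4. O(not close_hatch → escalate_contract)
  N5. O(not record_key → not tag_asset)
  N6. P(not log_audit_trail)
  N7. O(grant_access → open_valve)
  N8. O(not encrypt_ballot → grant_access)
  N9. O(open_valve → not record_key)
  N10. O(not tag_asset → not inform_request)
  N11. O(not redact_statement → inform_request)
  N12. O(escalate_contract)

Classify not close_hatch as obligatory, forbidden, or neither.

Neither

Premise 4 is O(not close_hatch → escalate_contract); even if O(escalate_contract) held, inferring O(not close_hatch) would be affirming the consequent — invalid.
No premise or chain of K-axiom applications forces O(not close_hatch), and none forces O(close_hatch). So not close_hatch is neither obligatory nor forbidden under these norms.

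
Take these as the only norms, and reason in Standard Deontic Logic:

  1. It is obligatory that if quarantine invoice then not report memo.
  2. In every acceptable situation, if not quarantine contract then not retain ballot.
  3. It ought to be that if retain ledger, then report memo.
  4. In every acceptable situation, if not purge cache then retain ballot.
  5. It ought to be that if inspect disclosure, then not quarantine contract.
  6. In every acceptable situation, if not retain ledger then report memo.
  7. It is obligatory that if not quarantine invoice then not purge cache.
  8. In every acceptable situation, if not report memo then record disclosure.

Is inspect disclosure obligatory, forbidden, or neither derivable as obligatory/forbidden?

Forbidden

Premises 3 and 6 cover both cases: O(retain_ledger → report_memo) and O(¬retain_ledger → report_memo). Since retain_ledger ∨ ¬retain_ledger is a tautology, O(report_memo) follows.
Premise 1, O(quarantine_invoice → ¬report_memo), contraposes to O(report_memo → ¬quarantine_invoice); with O(report_memo) we get O(¬quarantine_invoice).
Applying K to premise 7 (O(¬quarantine_invoice → ¬purge_cache)) and O(¬quarantine_invoice) yields O(¬purge_cache).
From O(¬purge_cache) and premise 4, O(¬purge_cache → retain_ballot), we obtain O(retain_ballot).
Premise 2 is O(¬quarantine_contract → ¬retain_ballot); contrapositively O(retain_ballot → quarantine_contract). Since O(retain_ballot) holds, K gives O(quarantine_contract).
Premise 5 is O(inspect_disclosure → ¬quarantine_contract); contrapositively O(quarantine_contract → ¬inspect_disclosure). Since O(quarantine_contract) holds, K gives O(¬inspect_disclosure).
Premise 8 does not contribute to this derivation.
Thus O(¬inspect_disclosure), which is F(inspect_disclosure): inspect_disclosure is forbidden.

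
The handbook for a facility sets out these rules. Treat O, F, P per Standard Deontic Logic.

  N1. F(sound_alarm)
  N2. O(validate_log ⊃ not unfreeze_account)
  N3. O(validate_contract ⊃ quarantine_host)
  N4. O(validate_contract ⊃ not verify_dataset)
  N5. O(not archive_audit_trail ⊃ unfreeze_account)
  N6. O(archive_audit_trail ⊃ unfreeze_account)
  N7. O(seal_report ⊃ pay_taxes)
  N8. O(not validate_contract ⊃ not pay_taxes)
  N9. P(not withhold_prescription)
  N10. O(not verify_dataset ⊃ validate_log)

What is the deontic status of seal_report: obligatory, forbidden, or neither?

Premises 5 and 6 are O(not archive_audit_trail ⊃ unfreeze_account) and O(archive_audit_trail ⊃ unfreeze_account); every ideal world satisfies not archive_audit_trail or archive_audit_trail, so in either case unfreeze_account holds — hence O(unfreeze_account).
Premise 2, O(validate_log ⊃ not unfreeze_account), contraposes to O(unfreeze_account ⊃ not validate_log); with O(unfreeze_account) we get O(not validate_log).
Premise 10 is O(not verify_dataset ⊃ validate_log); contrapositively O(not validate_log ⊃ verify_dataset). Since O(not validate_log) holds, K gives O(verify_dataset).
Premise 4, O(validate_contract ⊃ not verify_dataset), contraposes to O(verify_dataset ⊃ not validate_contract); with O(verify_dataset) we get O(not validate_contract).
Applying K to premise 8 (O(not validate_contract ⊃ not pay_taxes)) and O(not validate_contract) yields O(not pay_taxes).
Premise 7, O(seal_report ⊃ pay_taxes), contraposes to O(not pay_taxes ⊃ not seal_report); with O(not pay_taxes) we get O(not seal_report).
Premises 1, 3, 9 do not contribute to this derivation.
Thus O(not seal_report), which is F(seal_report): seal_report is forbidden.

Forbidden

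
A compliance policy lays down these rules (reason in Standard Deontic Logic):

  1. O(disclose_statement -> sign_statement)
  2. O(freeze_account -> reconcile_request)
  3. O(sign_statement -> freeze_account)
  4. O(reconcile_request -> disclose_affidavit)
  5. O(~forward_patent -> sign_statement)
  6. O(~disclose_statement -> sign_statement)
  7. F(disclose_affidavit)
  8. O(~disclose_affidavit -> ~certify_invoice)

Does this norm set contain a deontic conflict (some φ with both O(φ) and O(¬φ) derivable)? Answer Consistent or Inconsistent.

By case analysis on disclose_statement: premise 1 gives O(disclose_statement -> sign_statement) and premise 6 gives O(~disclose_statement -> sign_statement), so O(sign_statement) either way.
With premise 3, O(sign_statement -> freeze_account), the K-axiom yields O(freeze_account).
From O(freeze_account) and premise 2, O(freeze_account -> reconcile_request), we obtain O(reconcile_request).
Applying K to premise 4 (O(reconcile_request -> disclose_affidavit)) and O(reconcile_request) yields O(disclose_affidavit).
Yet premise 7 is F(disclose_affidavit), i.e. O(~disclose_affidavit).
We now have both O(disclose_affidavit) and O(~disclose_affidavit) — disclose_affidavit is simultaneously obligatory and forbidden, violating the D-axiom.

Inconsistent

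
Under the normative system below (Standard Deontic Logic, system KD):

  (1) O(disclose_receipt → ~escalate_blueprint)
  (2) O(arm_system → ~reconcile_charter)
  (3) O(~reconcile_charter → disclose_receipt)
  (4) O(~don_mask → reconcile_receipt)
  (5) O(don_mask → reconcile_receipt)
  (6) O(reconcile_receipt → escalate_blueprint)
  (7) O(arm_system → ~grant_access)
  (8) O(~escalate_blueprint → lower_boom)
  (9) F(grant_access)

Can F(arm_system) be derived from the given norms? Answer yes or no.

Yes

Premises 4 and 5 are O(~don_mask → reconcile_receipt) and O(don_mask → reconcile_receipt); every ideal world satisfies ~don_mask or don_mask, so in either case reconcile_receipt holds — hence O(reconcile_receipt).
Premise 6 is O(reconcile_receipt → escalate_blueprint); since O(reconcile_receipt), deontic closure gives O(escalate_blueprint).
The contrapositive of premise 1 (O(disclose_receipt → ~escalate_blueprint)) is O(escalate_blueprint → ~disclose_receipt), and O(escalate_blueprint) is already established, so O(~disclose_receipt).
Premise 3 is O(~reconcile_charter → disclose_receipt); contrapositively O(~disclose_receipt → reconcile_charter). Since O(~disclose_receipt) holds, K gives O(reconcile_charter).
Premise 2 is O(arm_system → ~reconcile_charter); contrapositively O(reconcile_charter → ~arm_system). Since O(reconcile_charter) holds, K gives O(~arm_system).
Premises 7, 8, 9 do not contribute to this derivation.
So O(~arm_system) holds, i.e. F(arm_system). The claim follows.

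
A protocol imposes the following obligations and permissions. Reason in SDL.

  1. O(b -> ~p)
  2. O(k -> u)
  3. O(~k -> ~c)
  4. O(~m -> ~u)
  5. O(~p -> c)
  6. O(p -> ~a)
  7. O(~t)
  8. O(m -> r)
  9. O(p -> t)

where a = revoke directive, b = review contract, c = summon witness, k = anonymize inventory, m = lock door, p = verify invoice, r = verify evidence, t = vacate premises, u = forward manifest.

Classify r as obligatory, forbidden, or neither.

Premise 7 states O(~t) outright.
Premise 9, O(p -> t), contraposes to O(~t -> ~p); with O(~t) we get O(~p).
Premise 5 is O(~p -> c); since O(~p), deontic closure gives O(c).
Premise 3, O(~k -> ~c), contraposes to O(c -> k); with O(c) we get O(k).
Premise 2 is O(k -> u); since O(k), deontic closure gives O(u).
Premise 4 is O(~m -> ~u); contrapositively O(u -> m). Since O(u) holds, K gives O(m).
Premise 8 is O(m -> r); since O(m), deontic closure gives O(r).
Premises 1, 6 do not contribute to this derivation.
Hence r is obligatory.

Obligatory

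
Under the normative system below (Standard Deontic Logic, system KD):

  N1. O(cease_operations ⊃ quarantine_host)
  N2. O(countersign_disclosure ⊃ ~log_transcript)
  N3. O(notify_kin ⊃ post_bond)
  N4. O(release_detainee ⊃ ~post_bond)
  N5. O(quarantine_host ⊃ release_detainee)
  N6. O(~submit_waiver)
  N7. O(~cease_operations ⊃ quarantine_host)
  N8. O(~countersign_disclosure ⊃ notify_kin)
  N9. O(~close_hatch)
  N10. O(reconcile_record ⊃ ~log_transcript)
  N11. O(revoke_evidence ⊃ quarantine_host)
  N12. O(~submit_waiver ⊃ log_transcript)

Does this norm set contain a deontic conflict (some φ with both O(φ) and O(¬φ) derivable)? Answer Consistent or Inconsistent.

By case analysis on ~cease_operations: premise 7 gives O(~cease_operations ⊃ quarantine_host) and premise 1 gives O(cease_operations ⊃ quarantine_host), so O(quarantine_host) either way.
With premise 5, O(quarantine_host ⊃ release_detainee), the K-axiom yields O(release_detainee).
From O(release_detainee) and premise 4, O(release_detainee ⊃ ~post_bond), we obtain O(~post_bond).
Premise 3 is O(notify_kin ⊃ post_bond); contrapositively O(~post_bond ⊃ ~notify_kin). Since O(~post_bond) holds, K gives O(~notify_kin).
Premise 8 is O(~countersign_disclosure ⊃ notify_kin); contrapositively O(~notify_kin ⊃ countersign_disclosure). Since O(~notify_kin) holds, K gives O(countersign_disclosure).
Applying K to premise 2 (O(countersign_disclosure ⊃ ~log_transcript)) and O(countersign_disclosure) yields O(~log_transcript).
The contrapositive of premise 12 (O(~submit_waiver ⊃ log_transcript)) is O(~log_transcript ⊃ submit_waiver), and O(~log_transcript) is already established, so O(submit_waiver).
However, premise 6 gives O(~submit_waiver).
We now have both O(submit_waiver) and O(~submit_waiver) — submit_waiver is simultaneously obligatory and forbidden, violating the D-axiom.

Inconsistent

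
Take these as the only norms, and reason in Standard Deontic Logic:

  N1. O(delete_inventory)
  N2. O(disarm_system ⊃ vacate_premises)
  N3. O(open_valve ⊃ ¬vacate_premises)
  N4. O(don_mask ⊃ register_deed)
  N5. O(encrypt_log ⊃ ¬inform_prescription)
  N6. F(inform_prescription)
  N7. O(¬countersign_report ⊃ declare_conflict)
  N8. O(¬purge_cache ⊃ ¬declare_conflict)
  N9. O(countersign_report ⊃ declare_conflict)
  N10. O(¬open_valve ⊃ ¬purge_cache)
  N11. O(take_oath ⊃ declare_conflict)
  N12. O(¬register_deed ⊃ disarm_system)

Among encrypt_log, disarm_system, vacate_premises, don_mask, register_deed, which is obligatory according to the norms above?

register_deed

By case analysis on countersign_report: premise 9 gives O(countersign_report ⊃ declare_conflict) and premise 7 gives O(¬countersign_report ⊃ declare_conflict), so O(declare_conflict) either way.
Premise 8, O(¬purge_cache ⊃ ¬declare_conflict), contraposes to O(declare_conflict ⊃ purge_cache); with O(declare_conflict) we get O(purge_cache).
Premise 10, O(¬open_valve ⊃ ¬purge_cache), contraposes to O(purge_cache ⊃ open_valve); with O(purge_cache) we get O(open_valve).
From O(open_valve) and premise 3, O(open_valve ⊃ ¬vacate_premises), we obtain O(¬vacate_premises).
Premise 2, O(disarm_system ⊃ vacate_premises), contraposes to O(¬vacate_premises ⊃ ¬disarm_system); with O(¬vacate_premises) we get O(¬disarm_system).
The contrapositive of premise 12 (O(¬register_deed ⊃ disarm_system)) is O(¬disarm_system ⊃ register_deed), and O(¬disarm_system) is already established, so O(register_deed).
So O(register_deed) holds — register_deed is obligatory. None of the other listed options is made obligatory by any chain of premises.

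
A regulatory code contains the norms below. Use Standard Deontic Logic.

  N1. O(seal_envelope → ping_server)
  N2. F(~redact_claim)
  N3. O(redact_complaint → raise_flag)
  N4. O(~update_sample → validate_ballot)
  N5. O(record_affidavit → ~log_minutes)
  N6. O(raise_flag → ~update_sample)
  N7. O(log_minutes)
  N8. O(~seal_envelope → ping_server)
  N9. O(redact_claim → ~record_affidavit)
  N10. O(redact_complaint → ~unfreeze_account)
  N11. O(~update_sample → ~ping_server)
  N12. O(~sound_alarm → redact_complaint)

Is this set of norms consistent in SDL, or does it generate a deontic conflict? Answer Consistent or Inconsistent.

Consistent

Premise 5 is O(record_affidavit → ~log_minutes), but O(record_affidavit) is not derivable from the premises, so it does not yield O(~log_minutes).
So O(~log_minutes) is not derivable, and the apparent clash with O(log_minutes) does not arise.
A world satisfying every obligation exists (e.g. log_minutes=true, ping_server=true, raise_flag=false, record_affidavit=false, redact_claim=true, redact_complaint=false, seal_envelope=false, sound_alarm=true, unfreeze_account=false, update_sample=true, validate_ballot=false); no atom is both obligatory and forbidden, so the set is consistent.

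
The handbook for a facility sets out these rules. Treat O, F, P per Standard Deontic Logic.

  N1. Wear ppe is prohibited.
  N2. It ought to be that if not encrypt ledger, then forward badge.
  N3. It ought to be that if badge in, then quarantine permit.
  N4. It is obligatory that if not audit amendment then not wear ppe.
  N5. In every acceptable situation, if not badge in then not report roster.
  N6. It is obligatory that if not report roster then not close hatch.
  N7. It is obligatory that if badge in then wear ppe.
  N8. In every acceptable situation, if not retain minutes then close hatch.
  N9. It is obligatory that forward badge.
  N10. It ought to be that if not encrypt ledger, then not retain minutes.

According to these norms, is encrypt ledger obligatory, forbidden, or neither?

F(wear_ppe) at premise 1 means O(¬wear_ppe).
Premise 7, O(badge_in → wear_ppe), contraposes to O(¬wear_ppe → ¬badge_in); with O(¬wear_ppe) we get O(¬badge_in).
From O(¬badge_in) and premise 5, O(¬badge_in → ¬report_roster), we obtain O(¬report_roster).
From O(¬report_roster) and premise 6, O(¬report_roster → ¬close_hatch), we obtain O(¬close_hatch).
Premise 8, O(¬retain_minutes → close_hatch), contraposes to O(¬close_hatch → retain_minutes); with O(¬close_hatch) we get O(retain_minutes).
Premise 10 is O(¬encrypt_ledger → ¬retain_minutes); contrapositively O(retain_minutes → encrypt_ledger). Since O(retain_minutes) holds, K gives O(encrypt_ledger).
Premises 2, 3, 4, 9 do not contribute to this derivation.
Hence encrypt_ledger is obligatory.

Obligatory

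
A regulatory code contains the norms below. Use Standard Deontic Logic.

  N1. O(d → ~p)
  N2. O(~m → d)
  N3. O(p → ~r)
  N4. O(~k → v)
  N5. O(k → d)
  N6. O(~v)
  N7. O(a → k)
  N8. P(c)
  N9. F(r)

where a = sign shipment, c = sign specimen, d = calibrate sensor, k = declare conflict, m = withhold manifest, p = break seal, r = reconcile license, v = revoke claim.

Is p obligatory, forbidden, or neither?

Forbidden

Premise 6 states O(~v) outright.
The contrapositive of premise 4 (O(~k → v)) is O(~v → k), and O(~v) is already established, so O(k).
From O(k) and premise 5, O(k → d), we obtain O(d).
With premise 1, O(d → ~p), the K-axiom yields O(~p).
Premises 2, 3, 7, 8, 9 do not contribute to this derivation.
Thus O(~p), which is F(p): p is forbidden.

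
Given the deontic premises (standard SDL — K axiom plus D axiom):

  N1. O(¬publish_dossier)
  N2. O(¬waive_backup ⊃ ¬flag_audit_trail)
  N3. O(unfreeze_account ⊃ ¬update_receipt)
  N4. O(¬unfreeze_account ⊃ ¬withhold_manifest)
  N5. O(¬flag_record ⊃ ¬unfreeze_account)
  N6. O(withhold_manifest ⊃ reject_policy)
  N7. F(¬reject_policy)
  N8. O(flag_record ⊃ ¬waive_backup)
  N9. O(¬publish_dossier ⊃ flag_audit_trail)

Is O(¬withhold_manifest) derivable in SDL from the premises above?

From premise 1 we have O(¬publish_dossier).
Applying K to premise 9 (O(¬publish_dossier ⊃ flag_audit_trail)) and O(¬publish_dossier) yields O(flag_audit_trail).
Premise 2, O(¬waive_backup ⊃ ¬flag_audit_trail), contraposes to O(flag_audit_trail ⊃ waive_backup); with O(flag_audit_trail) we get O(waive_backup).
Premise 8, O(flag_record ⊃ ¬waive_backup), contraposes to O(waive_backup ⊃ ¬flag_record); with O(waive_backup) we get O(¬flag_record).
Premise 5 is O(¬flag_record ⊃ ¬unfreeze_account); since O(¬flag_record), deontic closure gives O(¬unfreeze_account).
Applying K to premise 4 (O(¬unfreeze_account ⊃ ¬withhold_manifest)) and O(¬unfreeze_account) yields O(¬withhold_manifest).
Premises 3, 6, 7 do not contribute to this derivation.
So O(¬withhold_manifest) follows.

Yes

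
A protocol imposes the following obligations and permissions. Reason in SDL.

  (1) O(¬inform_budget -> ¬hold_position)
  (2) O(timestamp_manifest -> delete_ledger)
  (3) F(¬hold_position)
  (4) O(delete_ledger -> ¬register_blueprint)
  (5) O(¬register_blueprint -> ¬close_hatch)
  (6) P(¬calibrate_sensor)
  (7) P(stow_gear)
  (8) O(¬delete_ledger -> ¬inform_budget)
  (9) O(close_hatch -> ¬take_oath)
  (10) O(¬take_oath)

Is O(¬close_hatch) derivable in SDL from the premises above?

Premise 3, F(¬hold_position), is equivalent to O(hold_position).
Premise 1 is O(¬inform_budget -> ¬hold_position); contrapositively O(hold_position -> inform_budget). Since O(hold_position) holds, K gives O(inform_budget).
The contrapositive of premise 8 (O(¬delete_ledger -> ¬inform_budget)) is O(inform_budget -> delete_ledger), and O(inform_budget) is already established, so O(delete_ledger).
From O(delete_ledger) and premise 4, O(delete_ledger -> ¬register_blueprint), we obtain O(¬register_blueprint).
With premise 5, O(¬register_blueprint -> ¬close_hatch), the K-axiom yields O(¬close_hatch).
Premises 2, 6, 7, 9, 10 do not contribute to this derivation.
So O(¬close_hatch) follows.

Yes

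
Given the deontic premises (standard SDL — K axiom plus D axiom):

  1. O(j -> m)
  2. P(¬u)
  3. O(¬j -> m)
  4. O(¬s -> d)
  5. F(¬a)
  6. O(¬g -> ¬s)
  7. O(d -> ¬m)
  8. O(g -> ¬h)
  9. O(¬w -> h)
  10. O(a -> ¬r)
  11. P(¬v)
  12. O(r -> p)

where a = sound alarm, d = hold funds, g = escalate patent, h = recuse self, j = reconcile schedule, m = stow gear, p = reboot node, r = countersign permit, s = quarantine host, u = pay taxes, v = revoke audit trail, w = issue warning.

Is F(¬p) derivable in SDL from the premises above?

No

Premise 12 is O(r -> p), but O(r) is not derivable from the premises, so it does not yield O(p).
No other premise forces O(p). An ideal world satisfying every premise can still have ¬p true, so F(¬p) is not derivable.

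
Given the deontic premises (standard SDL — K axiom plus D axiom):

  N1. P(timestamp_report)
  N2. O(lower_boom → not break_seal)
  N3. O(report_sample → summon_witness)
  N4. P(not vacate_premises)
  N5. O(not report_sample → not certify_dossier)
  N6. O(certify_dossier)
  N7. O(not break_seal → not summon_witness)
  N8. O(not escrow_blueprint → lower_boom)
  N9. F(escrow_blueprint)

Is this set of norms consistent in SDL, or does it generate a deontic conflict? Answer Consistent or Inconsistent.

Premise 6 states O(certify_dossier) outright.
The contrapositive of premise 5 (O(not report_sample → not certify_dossier)) is O(certify_dossier → report_sample), and O(certify_dossier) is already established, so O(report_sample).
With premise 3, O(report_sample → summon_witness), the K-axiom yields O(summon_witness).
Premise 7 is O(not break_seal → not summon_witness); contrapositively O(summon_witness → break_seal). Since O(summon_witness) holds, K gives O(break_seal).
The contrapositive of premise 2 (O(lower_boom → not break_seal)) is O(break_seal → not lower_boom), and O(break_seal) is already established, so O(not lower_boom).
Premise 8 is O(not escrow_blueprint → lower_boom); contrapositively O(not lower_boom → escrow_blueprint). Since O(not lower_boom) holds, K gives O(escrow_blueprint).
However, F(escrow_blueprint) at premise 9 amounts to O(not escrow_blueprint).
We now have both O(escrow_blueprint) and O(not escrow_blueprint) — escrow_blueprint is simultaneously obligatory and forbidden, violating the D-axiom.

Inconsistent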